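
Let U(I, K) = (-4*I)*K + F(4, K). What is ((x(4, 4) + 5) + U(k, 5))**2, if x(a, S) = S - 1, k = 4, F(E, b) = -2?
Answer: 5476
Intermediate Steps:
x(a, S) = -1 + S
U(I, K) = -2 - 4*I*K (U(I, K) = (-4*I)*K - 2 = -4*I*K - 2 = -2 - 4*I*K)
((x(4, 4) + 5) + U(k, 5))**2 = (((-1 + 4) + 5) + (-2 - 4*4*5))**2 = ((3 + 5) + (-2 - 80))**2 = (8 - 82)**2 = (-74)**2 = 5476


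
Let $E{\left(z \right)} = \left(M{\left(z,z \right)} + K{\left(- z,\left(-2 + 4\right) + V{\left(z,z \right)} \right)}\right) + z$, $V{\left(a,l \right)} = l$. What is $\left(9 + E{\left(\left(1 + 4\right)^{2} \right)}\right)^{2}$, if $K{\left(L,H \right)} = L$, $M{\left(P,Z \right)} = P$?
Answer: $1156$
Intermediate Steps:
$E{\left(z \right)} = z$ ($E{\left(z \right)} = \left(z - z\right) + z = 0 + z = z$)
$\left(9 + E{\left(\left(1 + 4\right)^{2} \right)}\right)^{2} = \left(9 + \left(1 + 4\right)^{2}\right)^{2} = \left(9 + 5^{2}\right)^{2} = \left(9 + 25\right)^{2} = 34^{2} = 1156$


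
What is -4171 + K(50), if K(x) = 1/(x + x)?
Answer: -417099/100 ≈ -4171.0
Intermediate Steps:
K(x) = 1/(2*x)
-4171 + K(50) = -4171 + (1/2)/50 = -4171 + (1/2)*(1/50) = -4171 + 1/100 = -417099/100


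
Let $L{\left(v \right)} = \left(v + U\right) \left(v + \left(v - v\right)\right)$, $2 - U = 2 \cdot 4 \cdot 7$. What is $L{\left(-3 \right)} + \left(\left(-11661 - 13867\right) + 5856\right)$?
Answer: $-19501$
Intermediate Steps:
$U = -54$ ($U = 2 - 2 \cdot 4 \cdot 7 = 2 - 8 \cdot 7 = 2 - 56 = -54$)
$L{\left(v \right)} = v \left(-54 + v\right)$ ($L{\left(v \right)} = \left(v - 54\right) \left(v + \left(v - v\right)\right) = \left(-54 + v\right) \left(v + 0\right) = \left(-54 + v\right) v = v \left(-54 + v\right)$)
$L{\left(-3 \right)} + \left(\left(-11661 - 13867\right) + 5856\right) = - 3 \left(-54 - 3\right) + \left(\left(-11661 - 13867\right) + 5856\right) = \left(-3\right) \left(-57\right) + \left(-25528 + 5856\right) = 171 - 19672 = -19501$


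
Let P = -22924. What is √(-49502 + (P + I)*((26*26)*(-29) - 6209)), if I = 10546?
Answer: 2*√79865953 ≈ 17874.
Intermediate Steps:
√(-49502 + (P + I)*((26*26)*(-29) - 6209)) = √(-49502 + (-22924 + 10546)*((26*26)*(-29) - 6209)) = √(-49502 - 12378*(676*(-29) - 6209)) = √(-49502 - 12378*(-19604 - 6209)) = √(-49502 - 12378*(-25813)) = √(-49502 + 319513314) = √319463812 = 2*√79865953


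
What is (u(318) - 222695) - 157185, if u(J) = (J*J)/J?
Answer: -379562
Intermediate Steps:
u(J) = J (u(J) = J²/J = J)
(u(318) - 222695) - 157185 = (318 - 222695) - 157185 = -222377 - 157185 = -379562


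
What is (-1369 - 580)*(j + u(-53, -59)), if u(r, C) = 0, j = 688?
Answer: -1340912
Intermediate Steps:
(-1369 - 580)*(j + u(-53, -59)) = (-1369 - 580)*(688 + 0) = -1949*688 = -1340912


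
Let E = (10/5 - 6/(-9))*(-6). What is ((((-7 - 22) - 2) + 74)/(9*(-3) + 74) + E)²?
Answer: 502681/2209 ≈ 227.56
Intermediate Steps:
E = -16 (E = (10*(⅕) - 6*(-⅑))*(-6) = (2 + ⅔)*(-6) = (8/3)*(-6) = -16)
((((-7 - 22) - 2) + 74)/(9*(-3) + 74) + E)² = ((((-7 - 22) - 2) + 74)/(9*(-3) + 74) - 16)² = (((-29 - 2) + 74)/(-27 + 74) - 16)² = ((-31 + 74)/47 - 16)² = (43*(1/47) - 16)² = (43/47 - 16)² = (-709/47)² = 502681/2209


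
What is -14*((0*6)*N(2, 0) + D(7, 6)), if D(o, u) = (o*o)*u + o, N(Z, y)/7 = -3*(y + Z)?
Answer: -4214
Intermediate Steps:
N(Z, y) = -21*Z - 21*y (N(Z, y) = 7*(-3*(y + Z)) = 7*(-3*(Z + y)) = 7*(-3*Z - 3*y) = -21*Z - 21*y)
D(o, u) = o + u*o² (D(o, u) = o²*u + o = u*o² + o = o + u*o²)
-14*((0*6)*N(2, 0) + D(7, 6)) = -14*((0*6)*(-21*2 - 21*0) + 7*(1 + 7*6)) = -14*(0*(-42 + 0) + 7*(1 + 42)) = -14*(0*(-42) + 7*43) = -14*(0 + 301) = -14*301 = -4214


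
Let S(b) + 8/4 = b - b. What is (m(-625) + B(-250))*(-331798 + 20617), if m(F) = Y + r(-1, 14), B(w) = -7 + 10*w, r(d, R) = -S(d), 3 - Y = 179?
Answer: 834276261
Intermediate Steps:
S(b) = -2 (S(b) = -2 + (b - b) = -2 + 0 = -2)
Y = -176 (Y = 3 - 1*179 = 3 - 179 = -176)
r(d, R) = 2 (r(d, R) = -1*(-2) = 2)
m(F) = -174 (m(F) = -176 + 2 = -174)
(m(-625) + B(-250))*(-331798 + 20617) = (-174 + (-7 + 10*(-250)))*(-331798 + 20617) = (-174 + (-7 - 2500))*(-311181) = (-174 - 2507)*(-311181) = -2681*(-311181) = 834276261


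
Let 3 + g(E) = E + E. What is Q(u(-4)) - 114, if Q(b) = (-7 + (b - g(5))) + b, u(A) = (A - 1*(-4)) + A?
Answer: -136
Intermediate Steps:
u(A) = 4 + 2*A (u(A) = (A + 4) + A = (4 + A) + A = 4 + 2*A)
g(E) = -3 + 2*E (g(E) = -3 + (E + E) = -3 + 2*E)
Q(b) = -14 + 2*b (Q(b) = (-7 + (b - (-3 + 2*5))) + b = (-7 + (b - (-3 + 10))) + b = (-7 + (b - 1*7)) + b = (-7 + (b - 7)) + b = (-7 + (-7 + b)) + b = (-14 + b) + b = -14 + 2*b)
Q(u(-4)) - 114 = (-14 + 2*(4 + 2*(-4))) - 114 = (-14 + 2*(4 - 8)) - 114 = (-14 + 2*(-4)) - 114 = (-14 - 8) - 114 = -22 - 114 = -136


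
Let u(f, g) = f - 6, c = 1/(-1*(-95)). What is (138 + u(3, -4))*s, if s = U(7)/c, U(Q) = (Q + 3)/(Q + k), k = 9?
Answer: 64125/8 ≈ 8015.6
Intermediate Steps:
c = 1/95 ≈ 0.010526
u(f, g) = -6 + f
U(Q) = (3 + Q)/(9 + Q) (U(Q) = (Q + 3)/(Q + 9) = (3 + Q)/(9 + Q))
s = 475/8 (s = ((3 + 7)/(9 + 7))/(1/95) = (10/16)*95 = ((1/16)*10)*95 = (5/8)*95 = 475/8 ≈ 59.375)
(138 + u(3, -4))*s = (138 + (-6 + 3))*(475/8) = (138 - 3)*(475/8) = 135*(475/8) = 64125/8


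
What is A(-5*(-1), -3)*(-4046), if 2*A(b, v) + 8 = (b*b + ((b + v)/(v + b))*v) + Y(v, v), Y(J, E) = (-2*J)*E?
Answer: 8092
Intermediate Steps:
Y(J, E) = -2*E*J
A(b, v) = -4 + v/2 + b**2/2 - v**2 (A(b, v) = -4 + ((b*b + ((b + v)/(v + b))*v) - 2*v*v)/2 = -4 + ((b**2 + ((b + v)/(b + v))*v) - 2*v**2)/2 = -4 + ((b**2 + 1*v) - 2*v**2)/2 = -4 + ((b**2 + v) - 2*v**2)/2 = -4 + ((v + b**2) - 2*v**2)/2 = -4 + (v + b**2 - 2*v**2)/2 = -4 + (v/2 + b**2/2 - v**2) = -4 + v/2 + b**2/2 - v**2)
A(-5*(-1), -3)*(-4046) = (-4 + (1/2)*(-3) + (-5*(-1))**2/2 - 1*(-3)**2)*(-4046) = (-4 - 3/2 + (1/2)*5**2 - 1*9)*(-4046) = (-4 - 3/2 + (1/2)*25 - 9)*(-4046) = (-4 - 3/2 + 25/2 - 9)*(-4046) = -2*(-4046) = 8092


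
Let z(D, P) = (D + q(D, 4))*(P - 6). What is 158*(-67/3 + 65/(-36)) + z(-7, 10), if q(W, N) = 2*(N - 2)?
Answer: -68867/18 ≈ -3825.9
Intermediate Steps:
q(W, N) = -4 + 2*N (q(W, N) = 2*(-2 + N) = -4 + 2*N)
z(D, P) = (-6 + P)*(4 + D) (z(D, P) = (D + (-4 + 2*4))*(P - 6) = (D + (-4 + 8))*(-6 + P) = (D + 4)*(-6 + P) = (4 + D)*(-6 + P) = (-6 + P)*(4 + D))
158*(-67/3 + 65/(-36)) + z(-7, 10) = 158*(-67/3 + 65/(-36)) + (-24 - 6*(-7) + 4*10 - 7*10) = 158*(-67*1/3 + 65*(-1/36)) + (-24 + 42 + 40 - 70) = 158*(-67/3 - 65/36) - 12 = 158*(-869/36) - 12 = -68651/18 - 12 = -68867/18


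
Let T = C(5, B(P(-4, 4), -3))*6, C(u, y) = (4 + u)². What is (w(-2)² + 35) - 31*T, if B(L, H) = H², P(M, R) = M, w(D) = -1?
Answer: -15030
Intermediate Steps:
T = 486 (T = (4 + 5)²*6 = 9²*6 = 81*6 = 486)
(w(-2)² + 35) - 31*T = ((-1)² + 35) - 31*486 = (1 + 35) - 15066 = 36 - 15066 = -15030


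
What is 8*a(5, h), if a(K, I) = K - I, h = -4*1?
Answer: 72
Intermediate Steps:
h = -4
8*a(5, h) = 8*(5 - 1*(-4)) = 8*(5 + 4) = 8*9 = 72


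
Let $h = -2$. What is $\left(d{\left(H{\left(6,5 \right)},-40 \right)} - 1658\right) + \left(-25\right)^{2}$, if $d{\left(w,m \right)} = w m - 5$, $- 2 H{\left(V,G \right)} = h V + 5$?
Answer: $-1178$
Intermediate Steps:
$H{\left(V,G \right)} = - \frac{5}{2} + V$ ($H{\left(V,G \right)} = - \frac{- 2 V + 5}{2} = - \frac{5 - 2 V}{2} = - \frac{5}{2} + V$)
$d{\left(w,m \right)} = -5 + m w$ ($d{\left(w,m \right)} = m w - 5 = -5 + m w$)
$\left(d{\left(H{\left(6,5 \right)},-40 \right)} - 1658\right) + \left(-25\right)^{2} = \left(\left(-5 - 40 \left(- \frac{5}{2} + 6\right)\right) - 1658\right) + \left(-25\right)^{2} = \left(\left(-5 - 140\right) - 1658\right) + 625 = \left(-145 - 1658\right) + 625 = -1803 + 625 = -1178$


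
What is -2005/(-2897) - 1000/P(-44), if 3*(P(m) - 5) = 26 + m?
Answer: 2899005/2897 ≈ 1000.7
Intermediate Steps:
P(m) = 41/3 + m/3 (P(m) = 5 + (26 + m)/3 = 5 + (26/3 + m/3) = 41/3 + m/3)
-2005/(-2897) - 1000/P(-44) = -2005/(-2897) - 1000/(41/3 + (⅓)*(-44)) = -2005*(-1/2897) - 1000/(41/3 - 44/3) = 2005/2897 - 1000/(-1) = 2005/2897 - 1000*(-1) = 2005/2897 + 1000 = 2899005/2897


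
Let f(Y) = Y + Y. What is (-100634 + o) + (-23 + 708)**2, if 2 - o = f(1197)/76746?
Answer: 4714672664/12791 ≈ 3.6859e+5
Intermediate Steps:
f(Y) = 2*Y
o = 25183/12791 (o = 2 - 2*1197/76746 = 2 - 2394/76746 = 2 - 1*399/12791 = 2 - 399/12791 = 25183/12791 ≈ 1.9688)
(-100634 + o) + (-23 + 708)**2 = (-100634 + 25183/12791) + (-23 + 708)**2 = -1287184311/12791 + 685**2 = -1287184311/12791 + 469225 = 4714672664/12791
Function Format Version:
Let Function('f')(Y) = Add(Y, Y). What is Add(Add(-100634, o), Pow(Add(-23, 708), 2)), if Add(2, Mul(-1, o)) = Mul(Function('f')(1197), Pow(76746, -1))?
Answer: Rational(4714672664, 12791) ≈ 3.6859e+5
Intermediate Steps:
Function('f')(Y) = Mul(2, Y)
o = Rational(25183, 12791) (o = Add(2, Mul(-1, Mul(Mul(2, 1197), Pow(76746, -1)))) = Add(2, Mul(-1, Mul(2394, Rational(1, 76746)))) = Add(2, Mul(-1, Rational(399, 12791))) = Add(2, Rational(-399, 12791)) = Rational(25183, 12791) ≈ 1.9688)
Add(Add(-100634, o), Pow(Add(-23, 708), 2)) = Add(Add(-100634, Rational(25183, 12791)), Pow(Add(-23, 708), 2)) = Add(Rational(-1287184311, 12791), Pow(685, 2)) = Add(Rational(-1287184311, 12791), 469225) = Rational(4714672664, 12791)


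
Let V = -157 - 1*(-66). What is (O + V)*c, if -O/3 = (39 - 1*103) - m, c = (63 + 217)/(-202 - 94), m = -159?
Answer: 13160/37 ≈ 355.68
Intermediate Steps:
V = -91 (V = -157 + 66 = -91)
c = -35/37 (c = 280/(-296) = 280*(-1/296) = -35/37 ≈ -0.94595)
O = -285 (O = -3*((39 - 1*103) - 1*(-159)) = -3*((39 - 103) + 159) = -3*(-64 + 159) = -3*95 = -285)
(O + V)*c = (-285 - 91)*(-35/37) = -376*(-35/37) = 13160/37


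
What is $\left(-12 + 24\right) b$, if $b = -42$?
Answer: $-504$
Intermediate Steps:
$\left(-12 + 24\right) b = \left(-12 + 24\right) \left(-42\right) = 12 \left(-42\right) = -504$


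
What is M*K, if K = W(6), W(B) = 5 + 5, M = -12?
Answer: -120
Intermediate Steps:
W(B) = 10
K = 10
M*K = -12*10 = -120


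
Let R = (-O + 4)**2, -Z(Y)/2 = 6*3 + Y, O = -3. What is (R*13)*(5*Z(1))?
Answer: -121030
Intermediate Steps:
Z(Y) = -36 - 2*Y (Z(Y) = -2*(6*3 + Y) = -2*(18 + Y) = -36 - 2*Y)
R = 49 (R = (-1*(-3) + 4)**2 = (3 + 4)**2 = 7**2 = 49)
(R*13)*(5*Z(1)) = (49*13)*(5*(-36 - 2*1)) = 637*(5*(-36 - 2)) = 637*(5*(-38)) = 637*(-190) = -121030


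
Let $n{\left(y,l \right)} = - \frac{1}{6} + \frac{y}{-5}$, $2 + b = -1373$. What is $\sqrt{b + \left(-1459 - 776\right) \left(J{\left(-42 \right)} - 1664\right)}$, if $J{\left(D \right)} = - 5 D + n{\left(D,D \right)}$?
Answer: $\frac{11 \sqrt{106774}}{2} \approx 1797.2$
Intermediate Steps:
$b = -1375$ ($b = -2 - 1373 = -1375$)
$n{\left(y,l \right)} = - \frac{1}{6} - \frac{y}{5}$ ($n{\left(y,l \right)} = \left(-1\right) \frac{1}{6} + y \left(- \frac{1}{5}\right) = - \frac{1}{6} - \frac{y}{5}$)
$J{\left(D \right)} = - \frac{1}{6} - \frac{26 D}{5}$ ($J{\left(D \right)} = - 5 D - \left(\frac{1}{6} + \frac{D}{5}\right) = - \frac{1}{6} - \frac{26 D}{5}$)
$\sqrt{b + \left(-1459 - 776\right) \left(J{\left(-42 \right)} - 1664\right)} = \sqrt{-1375 + \left(-1459 - 776\right) \left(\left(- \frac{1}{6} - - \frac{1092}{5}\right) - 1664\right)} = \sqrt{-1375 - 2235 \left(\left(- \frac{1}{6} + \frac{1092}{5}\right) - 1664\right)} = \sqrt{-1375 - 2235 \left(\frac{6547}{30} - 1664\right)} = \sqrt{-1375 - - \frac{6462577}{2}} = \sqrt{-1375 + \frac{6462577}{2}} = \sqrt{\frac{6459827}{2}} = \frac{11 \sqrt{106774}}{2}$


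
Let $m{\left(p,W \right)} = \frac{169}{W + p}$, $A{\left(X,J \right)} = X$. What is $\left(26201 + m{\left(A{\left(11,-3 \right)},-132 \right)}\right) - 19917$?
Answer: $\frac{760195}{121} \approx 6282.6$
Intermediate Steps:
$\left(26201 + m{\left(A{\left(11,-3 \right)},-132 \right)}\right) - 19917 = \left(26201 + \frac{169}{-132 + 11}\right) - 19917 = \left(26201 + \frac{169}{-121}\right) - 19917 = \left(26201 + 169 \left(- \frac{1}{121}\right)\right) - 19917 = \left(26201 - \frac{169}{121}\right) - 19917 = \frac{3170152}{121} - 19917 = \frac{760195}{121}$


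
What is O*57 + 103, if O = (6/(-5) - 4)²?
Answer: 41107/25 ≈ 1644.3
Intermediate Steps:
O = 676/25 (O = (6*(-⅕) - 4)² = (-6/5 - 4)² = (-26/5)² = 676/25 ≈ 27.040)
O*57 + 103 = (676/25)*57 + 103 = 38532/25 + 103 = 41107/25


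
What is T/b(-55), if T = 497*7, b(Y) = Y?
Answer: -3479/55 ≈ -63.255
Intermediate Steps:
T = 3479
T/b(-55) = 3479/(-55) = 3479*(-1/55) = -3479/55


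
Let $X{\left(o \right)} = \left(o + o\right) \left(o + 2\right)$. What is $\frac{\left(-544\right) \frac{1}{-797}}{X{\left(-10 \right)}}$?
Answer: $\frac{17}{3985} \approx 0.004266$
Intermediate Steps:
$X{\left(o \right)} = 2 o \left(2 + o\right)$
$\frac{\left(-544\right) \frac{1}{-797}}{X{\left(-10 \right)}} = \frac{\left(-544\right) \frac{1}{-797}}{2 \left(-10\right) \left(2 - 10\right)} = \frac{\left(-544\right) \left(- \frac{1}{797}\right)}{2 \left(-10\right) \left(-8\right)} = \frac{544}{797 \cdot 160} = \frac{544}{797} \cdot \frac{1}{160} = \frac{17}{3985}$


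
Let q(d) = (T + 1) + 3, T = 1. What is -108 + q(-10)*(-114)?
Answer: -678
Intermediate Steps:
q(d) = 5 (q(d) = (1 + 1) + 3 = 2 + 3 = 5)
-108 + q(-10)*(-114) = -108 + 5*(-114) = -108 - 570 = -678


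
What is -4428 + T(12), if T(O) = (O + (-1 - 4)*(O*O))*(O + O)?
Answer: -21420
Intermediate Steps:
T(O) = 2*O*(O - 5*O²) (T(O) = (O - 5*O²)*(2*O) = 2*O*(O - 5*O²))
-4428 + T(12) = -4428 + 12²*(2 - 10*12) = -4428 + 144*(2 - 120) = -4428 + 144*(-118) = -4428 - 16992 = -21420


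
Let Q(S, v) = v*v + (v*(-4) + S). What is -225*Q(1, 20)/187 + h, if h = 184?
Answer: -37817/187 ≈ -202.23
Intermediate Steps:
Q(S, v) = S + v**2 - 4*v (Q(S, v) = v**2 + (-4*v + S) = v**2 + (S - 4*v) = S + v**2 - 4*v)
-225*Q(1, 20)/187 + h = -225*(1 + 20**2 - 4*20)/187 + 184 = -225*(1 + 400 - 80)/187 + 184 = -72225/187 + 184 = -37817/187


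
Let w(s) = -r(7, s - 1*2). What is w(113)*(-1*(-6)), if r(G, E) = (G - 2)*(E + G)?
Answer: -3540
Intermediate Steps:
r(G, E) = (-2 + G)*(E + G)
w(s) = -25 - 5*s (w(s) = -(7² - 2*(s - 1*2) - 2*7 + (s - 1*2)*7) = -(49 - 2*(s - 2) - 14 + (s - 2)*7) = -(49 - 2*(-2 + s) - 14 + (-2 + s)*7) = -(49 + (4 - 2*s) - 14 + (-14 + 7*s)) = -(25 + 5*s) = -25 - 5*s)
w(113)*(-1*(-6)) = (-25 - 5*113)*(-1*(-6)) = (-25 - 565)*6 = -590*6 = -3540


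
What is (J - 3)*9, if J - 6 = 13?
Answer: 144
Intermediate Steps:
J = 19 (J = 6 + 13 = 19)
(J - 3)*9 = (19 - 3)*9 = 16*9 = 144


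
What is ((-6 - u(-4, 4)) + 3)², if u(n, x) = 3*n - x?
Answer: 169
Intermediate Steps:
u(n, x) = -x + 3*n
((-6 - u(-4, 4)) + 3)² = ((-6 - (-1*4 + 3*(-4))) + 3)² = ((-6 - (-4 - 12)) + 3)² = ((-6 - 1*(-16)) + 3)² = ((-6 + 16) + 3)² = (10 + 3)² = 13² = 169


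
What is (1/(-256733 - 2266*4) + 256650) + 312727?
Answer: 151338698468/265797 ≈ 5.6938e+5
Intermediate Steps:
(1/(-256733 - 2266*4) + 256650) + 312727 = (1/(-256733 - 9064) + 256650) + 312727 = (1/(-265797) + 256650) + 312727 = (-1/265797 + 256650) + 312727 = 68216800049/265797 + 312727 = 151338698468/265797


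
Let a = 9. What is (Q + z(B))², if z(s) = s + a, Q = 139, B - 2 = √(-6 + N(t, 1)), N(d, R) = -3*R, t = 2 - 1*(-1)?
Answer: 22491 + 900*I ≈ 22491.0 + 900.0*I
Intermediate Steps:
t = 3 (t = 2 + 1 = 3)
B = 2 + 3*I (B = 2 + √(-6 - 3*1) = 2 + √(-6 - 3) = 2 + √(-9) = 2 + 3*I ≈ 2.0 + 3.0*I)
z(s) = 9 + s (z(s) = s + 9 = 9 + s)
(Q + z(B))² = (139 + (9 + (2 + 3*I)))² = (139 + (11 + 3*I))² = (150 + 3*I)²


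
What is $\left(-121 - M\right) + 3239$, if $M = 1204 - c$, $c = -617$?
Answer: $1297$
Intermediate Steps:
$M = 1821$ ($M = 1204 - -617 = 1204 + 617 = 1821$)
$\left(-121 - M\right) + 3239 = \left(-121 - 1821\right) + 3239 = -1942 + 3239 = 1297$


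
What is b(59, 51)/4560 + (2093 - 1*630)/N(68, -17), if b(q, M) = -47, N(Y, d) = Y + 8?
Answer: 87733/4560 ≈ 19.240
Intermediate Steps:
N(Y, d) = 8 + Y
b(59, 51)/4560 + (2093 - 1*630)/N(68, -17) = -47/4560 + (2093 - 1*630)/(8 + 68) = -47*1/4560 + (2093 - 630)/76 = -47/4560 + 1463*(1/76) = -47/4560 + 77/4 = 87733/4560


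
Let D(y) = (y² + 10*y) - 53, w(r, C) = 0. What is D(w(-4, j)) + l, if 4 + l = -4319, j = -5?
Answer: -4376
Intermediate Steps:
l = -4323 (l = -4 - 4319 = -4323)
D(y) = -53 + y² + 10*y
D(w(-4, j)) + l = (-53 + 0² + 10*0) - 4323 = (-53 + 0 + 0) - 4323 = -53 - 4323 = -4376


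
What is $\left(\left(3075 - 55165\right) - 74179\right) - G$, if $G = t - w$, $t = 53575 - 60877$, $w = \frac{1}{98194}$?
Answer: $- \frac{11681845597}{98194} \approx -1.1897 \cdot 10^{5}$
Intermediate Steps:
$w = \frac{1}{98194} \approx 1.0184 \cdot 10^{-5}$
$t = -7302$ ($t = 53575 - 60877 = -7302$)
$G = - \frac{717012589}{98194}$ ($G = -7302 - \frac{1}{98194} = - \frac{717012589}{98194} \approx -7302.0$)
$\left(\left(3075 - 55165\right) - 74179\right) - G = \left(\left(3075 - 55165\right) - 74179\right) - - \frac{717012589}{98194} = \left(-52090 - 74179\right) + \frac{717012589}{98194} = -126269 + \frac{717012589}{98194} = - \frac{11681845597}{98194}$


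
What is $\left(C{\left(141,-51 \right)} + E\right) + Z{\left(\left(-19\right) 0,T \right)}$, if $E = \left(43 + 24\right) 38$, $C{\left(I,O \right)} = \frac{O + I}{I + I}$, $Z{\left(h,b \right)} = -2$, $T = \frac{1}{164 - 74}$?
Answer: $\frac{119583}{47} \approx 2544.3$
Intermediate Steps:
$T = \frac{1}{90} \approx 0.011111$
$C{\left(I,O \right)} = \frac{I + O}{2 I}$
$E = 2546$ ($E = 67 \cdot 38 = 2546$)
$\left(C{\left(141,-51 \right)} + E\right) + Z{\left(\left(-19\right) 0,T \right)} = \left(\frac{141 - 51}{2 \cdot 141} + 2546\right) - 2 = \left(\frac{1}{2} \cdot \frac{1}{141} \cdot 90 + 2546\right) - 2 = \left(\frac{15}{47} + 2546\right) - 2 = \frac{119677}{47} - 2 = \frac{119583}{47}$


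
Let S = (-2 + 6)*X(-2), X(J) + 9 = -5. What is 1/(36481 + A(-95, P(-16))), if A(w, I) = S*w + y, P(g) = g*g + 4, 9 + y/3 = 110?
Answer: 1/42104 ≈ 2.3751e-5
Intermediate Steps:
y = 303 (y = -27 + 3*110 = -27 + 330 = 303)
X(J) = -14 (X(J) = -9 - 5 = -14)
S = -56 (S = (-2 + 6)*(-14) = 4*(-14) = -56)
P(g) = 4 + g² (P(g) = g² + 4 = 4 + g²)
A(w, I) = 303 - 56*w (A(w, I) = -56*w + 303 = 303 - 56*w)
1/(36481 + A(-95, P(-16))) = 1/(36481 + (303 - 56*(-95))) = 1/(36481 + (303 + 5320)) = 1/(36481 + 5623) = 1/42104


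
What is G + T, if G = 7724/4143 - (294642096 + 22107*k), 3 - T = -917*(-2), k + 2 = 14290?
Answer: -2529337714525/4143 ≈ -6.1051e+8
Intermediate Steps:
k = 14288 (k = -2 + 14290 = 14288)
T = -1831 (T = 3 - (-917)*(-2) = 3 - 1*1834 = 3 - 1834 = -1831)
G = -2529330128692/4143 (G = 7724/4143 - 22107/(1/(14288 + 13328)) = 7724*(1/4143) - 22107/(1/27616) = 7724/4143 - 22107/1/27616 = 7724/4143 - 22107*27616 = 7724/4143 - 610506912 = -2529330128692/4143 ≈ -6.1051e+8)
G + T = -2529330128692/4143 - 1831 = -2529337714525/4143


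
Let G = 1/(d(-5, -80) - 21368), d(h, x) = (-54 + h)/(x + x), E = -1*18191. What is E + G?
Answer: -62191772971/3418821 ≈ -18191.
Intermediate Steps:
E = -18191
d(h, x) = (-54 + h)/(2*x) (d(h, x) = (-54 + h)/((2*x)) = (-54 + h)*(1/(2*x)) = (-54 + h)/(2*x))
G = -160/3418821 (G = 1/((½)*(-54 - 5)/(-80) - 21368) = 1/((½)*(-1/80)*(-59) - 21368) = 1/(59/160 - 21368) = 1/(-3418821/160) = -160/3418821 ≈ -4.6800e-5)
E + G = -18191 - 160/3418821 = -62191772971/3418821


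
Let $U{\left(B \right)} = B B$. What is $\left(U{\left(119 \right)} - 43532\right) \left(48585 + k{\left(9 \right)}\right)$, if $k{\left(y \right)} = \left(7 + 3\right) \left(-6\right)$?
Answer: $-1425227775$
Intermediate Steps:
$U{\left(B \right)} = B^{2}$
$k{\left(y \right)} = -60$ ($k{\left(y \right)} = 10 \left(-6\right) = -60$)
$\left(U{\left(119 \right)} - 43532\right) \left(48585 + k{\left(9 \right)}\right) = \left(119^{2} - 43532\right) \left(48585 - 60\right) = \left(14161 - 43532\right) 48525 = \left(-29371\right) 48525 = -1425227775$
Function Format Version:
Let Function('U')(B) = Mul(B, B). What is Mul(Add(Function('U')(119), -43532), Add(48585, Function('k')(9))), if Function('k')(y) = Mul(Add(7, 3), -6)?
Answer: -1425227775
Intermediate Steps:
Function('U')(B) = Pow(B, 2)
Function('k')(y) = -60 (Function('k')(y) = Mul(10, -6) = -60)
Mul(Add(Function('U')(119), -43532), Add(48585, Function('k')(9))) = Mul(Add(Pow(119, 2), -43532), Add(48585, -60)) = Mul(Add(14161, -43532), 48525) = Mul(-29371, 48525) = -1425227775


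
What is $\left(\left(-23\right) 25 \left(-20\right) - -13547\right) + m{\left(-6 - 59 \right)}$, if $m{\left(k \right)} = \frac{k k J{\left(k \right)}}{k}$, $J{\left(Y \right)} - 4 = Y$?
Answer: $29012$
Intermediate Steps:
$J{\left(Y \right)} = 4 + Y$
$m{\left(k \right)} = k \left(4 + k\right)$ ($m{\left(k \right)} = \frac{k k \left(4 + k\right)}{k} = \frac{k^{2} \left(4 + k\right)}{k} = k \left(4 + k\right)$)
$\left(\left(-23\right) 25 \left(-20\right) - -13547\right) + m{\left(-6 - 59 \right)} = \left(\left(-23\right) 25 \left(-20\right) - -13547\right) + \left(-6 - 59\right) \left(4 - 65\right) = \left(\left(-575\right) \left(-20\right) + 13547\right) - 65 \left(4 - 65\right) = \left(11500 + 13547\right) - -3965 = 25047 + 3965 = 29012$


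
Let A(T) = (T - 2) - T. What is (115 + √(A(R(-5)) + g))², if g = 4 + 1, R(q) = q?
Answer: (115 + √3)² ≈ 13626.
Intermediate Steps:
g = 5
A(T) = -2 (A(T) = (-2 + T) - T = -2)
(115 + √(A(R(-5)) + g))² = (115 + √(-2 + 5))² = (115 + √3)²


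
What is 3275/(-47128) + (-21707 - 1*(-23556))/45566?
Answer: -31044489/1073717224 ≈ -0.028913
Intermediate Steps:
3275/(-47128) + (-21707 - 1*(-23556))/45566 = 3275*(-1/47128) + (-21707 + 23556)*(1/45566) = -3275/47128 + 1849*(1/45566) = -3275/47128 + 1849/45566 = -31044489/1073717224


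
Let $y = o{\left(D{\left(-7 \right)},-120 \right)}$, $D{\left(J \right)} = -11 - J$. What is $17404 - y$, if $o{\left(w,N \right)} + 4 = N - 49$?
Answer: $17577$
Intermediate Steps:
$o{\left(w,N \right)} = -53 + N$ ($o{\left(w,N \right)} = -4 + \left(N - 49\right) = -4 + \left(-49 + N\right) = -53 + N$)
$y = -173$ ($y = -53 - 120 = -173$)
$17404 - y = 17404 - -173 = 17404 + 173 = 17577$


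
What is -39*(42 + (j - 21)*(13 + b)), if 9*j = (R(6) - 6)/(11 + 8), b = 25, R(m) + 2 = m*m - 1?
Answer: 29250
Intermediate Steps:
R(m) = -3 + m**2 (R(m) = -2 + (m*m - 1) = -2 + (m**2 - 1) = -2 + (-1 + m**2) = -3 + m**2)
j = 3/19 (j = (((-3 + 6**2) - 6)/(11 + 8))/9 = (((-3 + 36) - 6)/19)/9 = ((33 - 6)*(1/19))/9 = (27*(1/19))/9 = (1/9)*(27/19) = 3/19 ≈ 0.15789)
-39*(42 + (j - 21)*(13 + b)) = -39*(42 + (3/19 - 21)*(13 + 25)) = -39*(42 - 396/19*38) = -39*(42 - 792) = -39*(-750) = 29250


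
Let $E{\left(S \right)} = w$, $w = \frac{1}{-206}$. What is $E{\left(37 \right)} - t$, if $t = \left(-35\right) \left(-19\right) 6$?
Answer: $- \frac{821941}{206} \approx -3990.0$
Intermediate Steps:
$t = 3990$ ($t = 665 \cdot 6 = 3990$)
$w = - \frac{1}{206} \approx -0.0048544$
$E{\left(S \right)} = - \frac{1}{206}$
$E{\left(37 \right)} - t = - \frac{1}{206} - 3990 = - \frac{821941}{206}$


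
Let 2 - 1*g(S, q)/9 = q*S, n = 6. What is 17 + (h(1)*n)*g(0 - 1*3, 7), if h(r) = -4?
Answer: -4951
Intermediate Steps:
g(S, q) = 18 - 9*S*q (g(S, q) = 18 - 9*q*S = 18 - 9*S*q)
17 + (h(1)*n)*g(0 - 1*3, 7) = 17 + (-4*6)*(18 - 9*(0 - 1*3)*7) = 17 - 24*(18 - 9*(0 - 3)*7) = 17 - 24*(18 - 9*(-3)*7) = 17 - 24*(18 + 189) = 17 - 24*207 = 17 - 4968 = -4951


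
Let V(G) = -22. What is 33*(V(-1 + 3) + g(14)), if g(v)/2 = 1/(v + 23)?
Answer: -26796/37 ≈ -724.22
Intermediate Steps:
g(v) = 2/(23 + v) (g(v) = 2/(v + 23) = 2/(23 + v))
33*(V(-1 + 3) + g(14)) = 33*(-22 + 2/(23 + 14)) = 33*(-22 + 2/37) = 33*(-812/37) = -26796/37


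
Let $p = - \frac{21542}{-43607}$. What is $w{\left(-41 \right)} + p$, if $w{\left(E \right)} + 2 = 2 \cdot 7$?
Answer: $\frac{544826}{43607} \approx 12.494$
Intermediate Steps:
$p = \frac{21542}{43607}$ ($p = \left(-21542\right) \left(- \frac{1}{43607}\right) = \frac{21542}{43607} \approx 0.494$)
$w{\left(E \right)} = 12$ ($w{\left(E \right)} = -2 + 2 \cdot 7 = -2 + 14 = 12$)
$w{\left(-41 \right)} + p = 12 + \frac{21542}{43607} = \frac{544826}{43607}$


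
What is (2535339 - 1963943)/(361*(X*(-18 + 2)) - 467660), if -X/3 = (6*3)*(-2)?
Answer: -20407/38981 ≈ -0.52351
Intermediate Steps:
X = 108 (X = -3*6*3*(-2) = -54*(-2) = -3*(-36) = 108)
(2535339 - 1963943)/(361*(X*(-18 + 2)) - 467660) = (2535339 - 1963943)/(361*(108*(-18 + 2)) - 467660) = 571396/(361*(108*(-16)) - 467660) = 571396/(361*(-1728) - 467660) = 571396/(-623808 - 467660) = 571396/(-1091468) = 571396*(-1/1091468) = -20407/38981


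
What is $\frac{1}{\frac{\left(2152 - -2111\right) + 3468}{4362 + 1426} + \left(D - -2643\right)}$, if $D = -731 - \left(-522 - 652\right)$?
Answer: $\frac{5788}{17869499} \approx 0.0003239$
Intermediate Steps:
$D = 443$ ($D = -731 - \left(-522 - 652\right) = -731 - -1174 = -731 + 1174 = 443$)
$\frac{1}{\frac{\left(2152 - -2111\right) + 3468}{4362 + 1426} + \left(D - -2643\right)} = \frac{1}{\frac{\left(2152 - -2111\right) + 3468}{4362 + 1426} + \left(443 - -2643\right)} = \frac{1}{\frac{\left(2152 + 2111\right) + 3468}{5788} + \left(443 + 2643\right)} = \frac{1}{\left(4263 + 3468\right) \frac{1}{5788} + 3086} = \frac{1}{7731 \cdot \frac{1}{5788} + 3086} = \frac{1}{\frac{7731}{5788} + 3086} = \frac{1}{\frac{17869499}{5788}} = \frac{5788}{17869499}$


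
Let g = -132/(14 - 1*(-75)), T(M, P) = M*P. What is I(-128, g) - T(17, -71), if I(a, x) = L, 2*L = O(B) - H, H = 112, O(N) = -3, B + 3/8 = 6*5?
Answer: 2299/2 ≈ 1149.5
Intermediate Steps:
B = 237/8 (B = -3/8 + 6*5 = -3/8 + 30 = 237/8 ≈ 29.625)
L = -115/2 (L = (-3 - 1*112)/2 = (-3 - 112)/2 = (1/2)*(-115) = -115/2 ≈ -57.500)
g = -132/89 (g = -132/(14 + 75) = -132/89 ≈ -1.4831)
I(a, x) = -115/2
I(-128, g) - T(17, -71) = -115/2 - 17*(-71) = -115/2 - 1*(-1207) = -115/2 + 1207 = 2299/2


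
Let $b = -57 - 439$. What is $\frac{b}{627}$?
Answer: $- \frac{496}{627} \approx -0.79107$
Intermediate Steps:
$b = -496$
$\frac{b}{627} = - \frac{496}{627}$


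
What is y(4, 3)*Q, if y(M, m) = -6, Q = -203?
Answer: 1218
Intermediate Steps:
y(4, 3)*Q = -6*(-203) = 1218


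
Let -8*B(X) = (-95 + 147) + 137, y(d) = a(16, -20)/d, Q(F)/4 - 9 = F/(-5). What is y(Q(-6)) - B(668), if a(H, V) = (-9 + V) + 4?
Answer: 9389/408 ≈ 23.012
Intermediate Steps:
a(H, V) = -5 + V
Q(F) = 36 - 4*F/5 (Q(F) = 36 + 4*(F/(-5)) = 36 + 4*(F*(-⅕)) = 36 + 4*(-F/5) = 36 - 4*F/5)
y(d) = -25/d (y(d) = (-5 - 20)/d = -25/d)
B(X) = -189/8 (B(X) = -((-95 + 147) + 137)/8 = -(52 + 137)/8 = -⅛*189 = -189/8)
y(Q(-6)) - B(668) = -25/(36 - ⅘*(-6)) - 1*(-189/8) = -25/(36 + 24/5) + 189/8 = -25/204/5 + 189/8 = -25*5/204 + 189/8 = -125/204 + 189/8 = 9389/408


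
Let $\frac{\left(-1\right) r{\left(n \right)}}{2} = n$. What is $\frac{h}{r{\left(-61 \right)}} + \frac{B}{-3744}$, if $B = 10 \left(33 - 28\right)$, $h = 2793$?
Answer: $\frac{2612723}{114192} \approx 22.88$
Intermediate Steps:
$r{\left(n \right)} = - 2 n$
$B = 50$ ($B = 10 \cdot 5 = 50$)
$\frac{h}{r{\left(-61 \right)}} + \frac{B}{-3744} = \frac{2793}{\left(-2\right) \left(-61\right)} + \frac{50}{-3744} = \frac{2793}{122} + 50 \left(- \frac{1}{3744}\right) = 2793 \cdot \frac{1}{122} - \frac{25}{1872} = \frac{2793}{122} - \frac{25}{1872} = \frac{2612723}{114192}$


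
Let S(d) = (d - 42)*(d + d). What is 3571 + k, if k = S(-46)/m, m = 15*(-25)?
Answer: 1331029/375 ≈ 3549.4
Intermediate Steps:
m = -375
S(d) = 2*d*(-42 + d) (S(d) = (-42 + d)*(2*d) = 2*d*(-42 + d))
k = -8096/375 (k = (2*(-46)*(-42 - 46))/(-375) = (2*(-46)*(-88))*(-1/375) = 8096*(-1/375) = -8096/375 ≈ -21.589)
3571 + k = 3571 - 8096/375 = 1331029/375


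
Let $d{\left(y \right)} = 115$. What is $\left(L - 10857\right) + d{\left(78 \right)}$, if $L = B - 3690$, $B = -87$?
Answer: $-14519$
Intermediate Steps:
$L = -3777$ ($L = -87 - 3690 = -3777$)
$\left(L - 10857\right) + d{\left(78 \right)} = \left(-3777 - 10857\right) + 115 = -14634 + 115 = -14519$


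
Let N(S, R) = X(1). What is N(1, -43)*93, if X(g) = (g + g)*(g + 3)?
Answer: 744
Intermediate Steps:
X(g) = 2*g*(3 + g) (X(g) = (2*g)*(3 + g) = 2*g*(3 + g))
N(S, R) = 8 (N(S, R) = 2*1*(3 + 1) = 2*1*4 = 8)
N(1, -43)*93 = 8*93 = 744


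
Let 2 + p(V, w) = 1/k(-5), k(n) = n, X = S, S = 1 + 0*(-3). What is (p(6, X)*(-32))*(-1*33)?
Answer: -11616/5 ≈ -2323.2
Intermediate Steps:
S = 1 (S = 1 + 0 = 1)
X = 1
p(V, w) = -11/5 (p(V, w) = -2 + 1/(-5) = -2 - ⅕ = -11/5)
(p(6, X)*(-32))*(-1*33) = (-11/5*(-32))*(-1*33) = (352/5)*(-33) = -11616/5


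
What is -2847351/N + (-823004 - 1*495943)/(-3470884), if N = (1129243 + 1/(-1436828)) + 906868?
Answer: -3447095268042197741/3384738158434290596 ≈ -1.0184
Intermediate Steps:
N = 2925541295907/1436828 (N = (1129243 - 1/1436828) + 906868 = 1622527961203/1436828 + 906868 = 2925541295907/1436828 ≈ 2.0361e+6)
-2847351/N + (-823004 - 1*495943)/(-3470884) = -2847351/2925541295907/1436828 + (-823004 - 1*495943)/(-3470884) = -2847351*1436828/2925541295907 + (-823004 - 495943)*(-1/3470884) = -1363717880876/975180431969 - 1318947*(-1/3470884) = -1363717880876/975180431969 + 1318947/3470884 = -3447095268042197741/3384738158434290596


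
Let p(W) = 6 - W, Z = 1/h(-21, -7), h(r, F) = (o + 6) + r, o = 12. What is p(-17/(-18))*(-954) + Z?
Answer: -14470/3 ≈ -4823.3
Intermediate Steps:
h(r, F) = 18 + r (h(r, F) = (12 + 6) + r = 18 + r)
Z = -1/3 (Z = 1/(18 - 21) = 1/(-3) = -1/3 ≈ -0.33333)
p(-17/(-18))*(-954) + Z = (6 - (-17)/(-18))*(-954) - 1/3 = (6 - (-17)*(-1)/18)*(-954) - 1/3 = (6 - 1*17/18)*(-954) - 1/3 = (6 - 17/18)*(-954) - 1/3 = (91/18)*(-954) - 1/3 = -4823 - 1/3 = -14470/3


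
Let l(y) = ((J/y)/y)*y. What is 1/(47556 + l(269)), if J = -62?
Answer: 269/12792502 ≈ 2.1028e-5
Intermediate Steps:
l(y) = -62/y (l(y) = ((-62/y)/y)*y = (-62/y**2)*y = -62/y)
1/(47556 + l(269)) = 1/(47556 - 62/269) = 1/(12792502/269) = 269/12792502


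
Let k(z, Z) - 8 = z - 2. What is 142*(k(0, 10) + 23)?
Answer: 4118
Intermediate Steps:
k(z, Z) = 6 + z (k(z, Z) = 8 + (z - 2) = 8 + (-2 + z) = 6 + z)
142*(k(0, 10) + 23) = 142*((6 + 0) + 23) = 142*(6 + 23) = 142*29 = 4118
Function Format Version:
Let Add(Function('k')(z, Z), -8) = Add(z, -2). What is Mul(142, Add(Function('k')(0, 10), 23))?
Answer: 4118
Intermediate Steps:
Function('k')(z, Z) = Add(6, z) (Function('k')(z, Z) = Add(8, Add(z, -2)) = Add(8, Add(-2, z)) = Add(6, z))
Mul(142, Add(Function('k')(0, 10), 23)) = Mul(142, Add(Add(6, 0), 23)) = Mul(142, Add(6, 23)) = Mul(142, 29) = 4118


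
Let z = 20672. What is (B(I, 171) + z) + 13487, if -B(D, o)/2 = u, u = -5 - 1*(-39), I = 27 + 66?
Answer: 34091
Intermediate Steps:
I = 93
u = 34 (u = -5 + 39 = 34)
B(D, o) = -68 (B(D, o) = -2*34 = -68)
(B(I, 171) + z) + 13487 = (-68 + 20672) + 13487 = 20604 + 13487 = 34091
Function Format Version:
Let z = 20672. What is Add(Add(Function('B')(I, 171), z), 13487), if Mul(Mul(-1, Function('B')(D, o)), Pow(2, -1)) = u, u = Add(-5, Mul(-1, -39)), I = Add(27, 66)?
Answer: 34091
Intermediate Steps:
I = 93
u = 34 (u = Add(-5, 39) = 34)
Function('B')(D, o) = -68 (Function('B')(D, o) = Mul(-2, 34) = -68)
Add(Add(Function('B')(I, 171), z), 13487) = Add(Add(-68, 20672), 13487) = Add(20604, 13487) = 34091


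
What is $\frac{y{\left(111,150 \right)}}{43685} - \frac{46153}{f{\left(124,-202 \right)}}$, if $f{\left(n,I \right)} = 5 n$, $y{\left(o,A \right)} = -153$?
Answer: $- \frac{403257733}{5416940} \approx -74.444$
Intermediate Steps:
$\frac{y{\left(111,150 \right)}}{43685} - \frac{46153}{f{\left(124,-202 \right)}} = - \frac{153}{43685} - \frac{46153}{5 \cdot 124} = \left(-153\right) \frac{1}{43685} - \frac{46153}{620} = - \frac{153}{43685} - \frac{46153}{620} = - \frac{403257733}{5416940}$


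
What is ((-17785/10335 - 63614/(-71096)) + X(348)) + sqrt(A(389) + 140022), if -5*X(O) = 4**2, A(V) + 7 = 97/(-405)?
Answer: -1479139291/367388580 + sqrt(283529890)/45 ≈ 370.16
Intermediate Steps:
A(V) = -2932/405 (A(V) = -7 + 97/(-405) = -7 + 97*(-1/405) = -7 - 97/405 = -2932/405)
X(O) = -16/5 (X(O) = -1/5*4**2 = -1/5*16 = -16/5)
((-17785/10335 - 63614/(-71096)) + X(348)) + sqrt(A(389) + 140022) = ((-17785/10335 - 63614/(-71096)) - 16/5) + sqrt(-2932/405 + 140022) = ((-17785*1/10335 - 63614*(-1/71096)) - 16/5) + sqrt(56705978/405) = ((-3557/2067 + 31807/35548) - 16/5) + sqrt(283529890)/45 = (-60699167/73477716 - 16/5) + sqrt(283529890)/45 = -1479139291/367388580 + sqrt(283529890)/45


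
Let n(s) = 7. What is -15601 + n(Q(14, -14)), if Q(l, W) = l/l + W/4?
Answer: -15594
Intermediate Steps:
Q(l, W) = 1 + W/4 (Q(l, W) = 1 + W*(1/4) = 1 + W/4)
-15601 + n(Q(14, -14)) = -15601 + 7 = -15594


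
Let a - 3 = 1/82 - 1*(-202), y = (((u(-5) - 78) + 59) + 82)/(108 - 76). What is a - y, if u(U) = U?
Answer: 133299/656 ≈ 203.20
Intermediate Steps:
y = 29/16 (y = (((-5 - 78) + 59) + 82)/(108 - 76) = ((-83 + 59) + 82)/32 = (-24 + 82)*(1/32) = 58*(1/32) = 29/16 ≈ 1.8125)
a = 16811/82 (a = 3 + (1/82 - 1*(-202)) = 3 + (1/82 + 202) = 3 + 16565/82 = 16811/82 ≈ 205.01)
a - y = 16811/82 - 1*29/16 = 16811/82 - 29/16 = 133299/656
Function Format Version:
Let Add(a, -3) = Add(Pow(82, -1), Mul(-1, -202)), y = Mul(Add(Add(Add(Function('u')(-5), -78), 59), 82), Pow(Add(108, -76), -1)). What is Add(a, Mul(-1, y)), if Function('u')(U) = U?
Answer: Rational(133299, 656) ≈ 203.20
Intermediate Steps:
y = Rational(29, 16) (y = Mul(Add(Add(Add(-5, -78), 59), 82), Pow(Add(108, -76), -1)) = Mul(Add(Add(-83, 59), 82), Pow(32, -1)) = Mul(Add(-24, 82), Rational(1, 32)) = Mul(58, Rational(1, 32)) = Rational(29, 16) ≈ 1.8125)
a = Rational(16811, 82) (a = Add(3, Add(Pow(82, -1), Mul(-1, -202))) = Add(3, Add(Rational(1, 82), 202)) = Add(3, Rational(16565, 82)) = Rational(16811, 82) ≈ 205.01)
Add(a, Mul(-1, y)) = Add(Rational(16811, 82), Mul(-1, Rational(29, 16))) = Add(Rational(16811, 82), Rational(-29, 16)) = Rational(133299, 656)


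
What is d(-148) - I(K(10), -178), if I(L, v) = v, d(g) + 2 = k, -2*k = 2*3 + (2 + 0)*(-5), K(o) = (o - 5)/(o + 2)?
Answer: 178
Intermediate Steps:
K(o) = (-5 + o)/(2 + o)
k = 2 (k = -(2*3 + (2 + 0)*(-5))/2 = -(6 + 2*(-5))/2 = -(6 - 10)/2 = -½*(-4) = 2)
d(g) = 0 (d(g) = -2 + 2 = 0)
d(-148) - I(K(10), -178) = 0 - 1*(-178) = 0 + 178 = 178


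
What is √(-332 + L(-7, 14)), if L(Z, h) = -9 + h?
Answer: I*√327 ≈ 18.083*I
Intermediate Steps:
√(-332 + L(-7, 14)) = √(-332 + (-9 + 14)) = √(-332 + 5) = √(-327) = I*√327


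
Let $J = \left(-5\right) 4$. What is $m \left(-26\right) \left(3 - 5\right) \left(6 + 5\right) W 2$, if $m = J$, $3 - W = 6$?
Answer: $68640$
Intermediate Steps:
$W = -3$ ($W = 3 - 6 = -3$)
$J = -20$
$m = -20$
$m \left(-26\right) \left(3 - 5\right) \left(6 + 5\right) W 2 = \left(-20\right) \left(-26\right) \left(3 - 5\right) \left(6 + 5\right) \left(-3\right) 2 = 520 \left(-2\right) 11 \left(-3\right) 2 = 520 \left(-22\right) \left(-3\right) 2 = 520 \cdot 66 \cdot 2 = 520 \cdot 132 = 68640$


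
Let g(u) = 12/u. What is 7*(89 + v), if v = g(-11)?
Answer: 6769/11 ≈ 615.36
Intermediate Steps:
v = -12/11 (v = 12/(-11) = 12*(-1/11) = -12/11 ≈ -1.0909)
7*(89 + v) = 7*(89 - 12/11) = 7*(967/11) = 6769/11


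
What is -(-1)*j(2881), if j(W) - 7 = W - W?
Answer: 7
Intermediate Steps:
j(W) = 7 (j(W) = 7 + (W - W) = 7 + 0 = 7)
-(-1)*j(2881) = -(-1)*7 = -1*(-7) = 7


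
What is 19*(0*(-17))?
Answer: 0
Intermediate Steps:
19*(0*(-17)) = 19*0 = 0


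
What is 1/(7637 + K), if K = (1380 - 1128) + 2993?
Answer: 1/10882 ≈ 9.1895e-5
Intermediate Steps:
K = 3245 (K = 252 + 2993 = 3245)
1/(7637 + K) = 1/(7637 + 3245) = 1/10882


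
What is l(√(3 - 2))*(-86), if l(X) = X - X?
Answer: 0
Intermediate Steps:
l(X) = 0
l(√(3 - 2))*(-86) = 0*(-86) = 0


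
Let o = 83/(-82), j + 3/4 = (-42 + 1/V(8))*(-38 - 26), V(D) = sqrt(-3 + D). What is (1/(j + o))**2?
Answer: 672400/(2202715 - 10496*sqrt(5))**2 ≈ 1.4158e-7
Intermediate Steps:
j = 10749/4 - 64*sqrt(5)/5 (j = -3/4 + (-42 + 1/(sqrt(-3 + 8)))*(-38 - 26) = -3/4 + (-42 + 1/(sqrt(5)))*(-64) = -3/4 + (-42 + sqrt(5)/5)*(-64) = -3/4 + (2688 - 64*sqrt(5)/5) = 10749/4 - 64*sqrt(5)/5 ≈ 2658.6)
o = -83/82 (o = 83*(-1/82) = -83/82 ≈ -1.0122)
(1/(j + o))**2 = (1/((10749/4 - 64*sqrt(5)/5) - 83/82))**2 = (1/(440543/164 - 64*sqrt(5)/5))**2 = (440543/164 - 64*sqrt(5)/5)**(-2)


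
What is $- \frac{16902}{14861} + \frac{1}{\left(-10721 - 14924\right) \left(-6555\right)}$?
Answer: $- \frac{2841276468589}{2498178311475} \approx -1.1373$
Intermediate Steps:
$- \frac{16902}{14861} + \frac{1}{\left(-10721 - 14924\right) \left(-6555\right)} = \left(-16902\right) \frac{1}{14861} + \frac{1}{-25645} \left(- \frac{1}{6555}\right) = - \frac{16902}{14861} - - \frac{1}{168102975} = - \frac{16902}{14861} + \frac{1}{168102975} = - \frac{2841276468589}{2498178311475}$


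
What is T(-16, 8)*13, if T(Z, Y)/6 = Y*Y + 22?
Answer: 6708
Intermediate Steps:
T(Z, Y) = 132 + 6*Y**2 (T(Z, Y) = 6*(Y*Y + 22) = 6*(Y**2 + 22) = 6*(22 + Y**2) = 132 + 6*Y**2)
T(-16, 8)*13 = (132 + 6*8**2)*13 = (132 + 6*64)*13 = (132 + 384)*13 = 516*13 = 6708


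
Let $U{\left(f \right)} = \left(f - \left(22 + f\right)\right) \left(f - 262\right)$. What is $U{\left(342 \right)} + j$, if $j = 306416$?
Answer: $304656$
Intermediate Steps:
$U{\left(f \right)} = 5764 - 22 f$ ($U{\left(f \right)} = - 22 \left(f - 262\right) = - 22 \left(-262 + f\right) = 5764 - 22 f$)
$U{\left(342 \right)} + j = \left(5764 - 7524\right) + 306416 = -1760 + 306416 = 304656$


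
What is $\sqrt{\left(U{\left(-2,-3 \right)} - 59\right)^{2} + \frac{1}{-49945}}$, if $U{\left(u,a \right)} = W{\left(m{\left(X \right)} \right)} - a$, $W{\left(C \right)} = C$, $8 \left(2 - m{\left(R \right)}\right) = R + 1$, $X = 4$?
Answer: $\frac{3 \sqrt{52930304998305}}{399560} \approx 54.625$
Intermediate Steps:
$m{\left(R \right)} = \frac{15}{8} - \frac{R}{8}$ ($m{\left(R \right)} = 2 - \frac{R + 1}{8} = 2 - \frac{1 + R}{8} = 2 - \left(\frac{1}{8} + \frac{R}{8}\right) = \frac{15}{8} - \frac{R}{8}$)
$U{\left(u,a \right)} = \frac{11}{8} - a$ ($U{\left(u,a \right)} = \left(\frac{15}{8} - \frac{1}{2}\right) - a = \frac{11}{8} - a$)
$\sqrt{\left(U{\left(-2,-3 \right)} - 59\right)^{2} + \frac{1}{-49945}} = \sqrt{\left(\left(\frac{11}{8} - -3\right) - 59\right)^{2} + \frac{1}{-49945}} = \sqrt{\left(\left(\frac{11}{8} + 3\right) - 59\right)^{2} - \frac{1}{49945}} = \sqrt{\left(\frac{35}{8} - 59\right)^{2} - \frac{1}{49945}} = \sqrt{\left(- \frac{437}{8}\right)^{2} - \frac{1}{49945}} = \sqrt{\frac{190969}{64} - \frac{1}{49945}} = \sqrt{\frac{9537946641}{3196480}} = \frac{3 \sqrt{52930304998305}}{399560}$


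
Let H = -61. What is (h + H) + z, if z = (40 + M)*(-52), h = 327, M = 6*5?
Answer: -3374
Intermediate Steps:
M = 30
z = -3640 (z = (40 + 30)*(-52) = 70*(-52) = -3640)
(h + H) + z = (327 - 61) - 3640 = 266 - 3640 = -3374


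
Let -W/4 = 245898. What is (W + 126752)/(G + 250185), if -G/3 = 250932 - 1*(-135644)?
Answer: 856840/909543 ≈ 0.94206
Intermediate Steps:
G = -1159728 (G = -3*(250932 - 1*(-135644)) = -3*(250932 + 135644) = -3*386576 = -1159728)
W = -983592 (W = -4*245898 = -983592)
(W + 126752)/(G + 250185) = (-983592 + 126752)/(-1159728 + 250185) = -856840/(-909543) = -856840*(-1/909543) = 856840/909543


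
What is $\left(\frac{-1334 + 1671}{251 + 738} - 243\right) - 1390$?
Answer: $- \frac{1614700}{989} \approx -1632.7$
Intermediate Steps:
$\left(\frac{-1334 + 1671}{251 + 738} - 243\right) - 1390 = \left(\frac{337}{989} - 243\right) - 1390 = - \frac{239990}{989} - 1390 = - \frac{1614700}{989}$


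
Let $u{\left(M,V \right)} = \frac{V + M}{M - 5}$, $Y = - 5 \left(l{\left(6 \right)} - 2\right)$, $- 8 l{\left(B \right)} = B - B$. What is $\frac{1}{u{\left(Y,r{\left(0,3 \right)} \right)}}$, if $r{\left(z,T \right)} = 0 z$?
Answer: $\frac{1}{2} \approx 0.5$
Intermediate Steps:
$l{\left(B \right)} = 0$ ($l{\left(B \right)} = - \frac{B - B}{8} = \left(- \frac{1}{8}\right) 0 = 0$)
$r{\left(z,T \right)} = 0$
$Y = 10$ ($Y = - 5 \left(0 - 2\right) = \left(-5\right) \left(-2\right) = 10$)
$u{\left(M,V \right)} = \frac{M + V}{-5 + M}$
$\frac{1}{u{\left(Y,r{\left(0,3 \right)} \right)}} = \frac{1}{\frac{1}{-5 + 10} \left(10 + 0\right)} = \frac{1}{\frac{1}{5} \cdot 10} = \frac{1}{2}$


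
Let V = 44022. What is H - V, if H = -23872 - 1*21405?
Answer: -89299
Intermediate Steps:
H = -45277 (H = -23872 - 21405 = -45277)
H - V = -45277 - 1*44022 = -45277 - 44022 = -89299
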